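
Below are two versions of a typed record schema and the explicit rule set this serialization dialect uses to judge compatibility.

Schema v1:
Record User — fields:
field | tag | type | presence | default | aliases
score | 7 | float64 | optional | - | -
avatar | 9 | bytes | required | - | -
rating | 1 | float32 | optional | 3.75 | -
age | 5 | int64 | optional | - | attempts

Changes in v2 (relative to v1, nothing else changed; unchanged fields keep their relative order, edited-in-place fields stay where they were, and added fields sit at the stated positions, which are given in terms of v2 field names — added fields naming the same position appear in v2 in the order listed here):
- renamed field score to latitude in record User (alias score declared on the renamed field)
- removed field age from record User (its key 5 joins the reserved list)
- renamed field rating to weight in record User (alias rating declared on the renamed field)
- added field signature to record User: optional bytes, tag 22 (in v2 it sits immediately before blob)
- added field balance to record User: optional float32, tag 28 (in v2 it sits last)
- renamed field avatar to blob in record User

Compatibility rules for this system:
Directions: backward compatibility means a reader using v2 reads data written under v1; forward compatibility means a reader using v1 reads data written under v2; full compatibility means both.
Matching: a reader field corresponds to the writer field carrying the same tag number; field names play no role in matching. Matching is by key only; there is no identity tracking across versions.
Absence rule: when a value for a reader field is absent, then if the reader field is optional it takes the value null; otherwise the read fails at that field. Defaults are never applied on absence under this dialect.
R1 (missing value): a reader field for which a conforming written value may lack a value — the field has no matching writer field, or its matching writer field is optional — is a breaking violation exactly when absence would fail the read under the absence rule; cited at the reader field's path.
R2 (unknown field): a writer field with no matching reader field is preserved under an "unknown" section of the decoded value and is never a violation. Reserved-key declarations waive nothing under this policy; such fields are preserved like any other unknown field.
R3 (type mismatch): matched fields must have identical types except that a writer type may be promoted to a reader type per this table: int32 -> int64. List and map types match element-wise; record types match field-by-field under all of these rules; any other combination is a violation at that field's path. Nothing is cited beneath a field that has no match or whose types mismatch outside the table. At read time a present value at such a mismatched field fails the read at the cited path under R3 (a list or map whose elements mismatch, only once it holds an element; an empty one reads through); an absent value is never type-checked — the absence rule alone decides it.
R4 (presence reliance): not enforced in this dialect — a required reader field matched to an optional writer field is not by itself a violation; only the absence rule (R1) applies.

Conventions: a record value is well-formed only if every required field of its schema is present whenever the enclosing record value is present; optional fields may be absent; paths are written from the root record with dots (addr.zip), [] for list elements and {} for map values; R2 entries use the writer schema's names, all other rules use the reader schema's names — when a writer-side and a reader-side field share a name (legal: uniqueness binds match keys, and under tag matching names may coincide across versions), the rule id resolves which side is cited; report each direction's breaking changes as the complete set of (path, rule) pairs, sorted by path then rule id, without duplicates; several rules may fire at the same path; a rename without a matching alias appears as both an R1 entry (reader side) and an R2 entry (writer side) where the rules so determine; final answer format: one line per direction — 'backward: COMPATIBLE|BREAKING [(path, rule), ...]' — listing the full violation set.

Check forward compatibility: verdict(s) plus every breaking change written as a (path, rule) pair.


each type pair in User: writer, then reader
forward analysis of User with v1 as reader and v2 as writer:
  score <- latitude (float64 -> float64, writer optional)
  avatar <- blob (bytes -> bytes, writer required)
  rating <- weight (float32 -> float32, writer optional)
  age: no writer-side match
  leftover writer field: signature
  leftover writer field: balance
  => forward: COMPATIBLE
the rest of the User diff is inert for this question:
  renamed field score to latitude in record User (alias score declared on the renamed field) -> triggers nothing under User's printed rules — same verdict
  removed field age from record User (its key 5 joins the reserved list) -> triggers nothing under User's printed rules — same verdict
  renamed field rating to weight in record User (alias rating declared on the renamed field) -> triggers nothing under User's printed rules — same verdict
  added field balance to record User: optional float32, tag 28 (in v2 it sits last) -> triggers nothing under User's printed rules — same verdict
  added field signature to record User: optional bytes, tag 22 (in v2 it sits immediately before blob) -> triggers nothing under User's printed rules — same verdict
  renamed field avatar to blob in record User -> triggers nothing under User's printed rules — same verdict

forward: COMPATIBLE []


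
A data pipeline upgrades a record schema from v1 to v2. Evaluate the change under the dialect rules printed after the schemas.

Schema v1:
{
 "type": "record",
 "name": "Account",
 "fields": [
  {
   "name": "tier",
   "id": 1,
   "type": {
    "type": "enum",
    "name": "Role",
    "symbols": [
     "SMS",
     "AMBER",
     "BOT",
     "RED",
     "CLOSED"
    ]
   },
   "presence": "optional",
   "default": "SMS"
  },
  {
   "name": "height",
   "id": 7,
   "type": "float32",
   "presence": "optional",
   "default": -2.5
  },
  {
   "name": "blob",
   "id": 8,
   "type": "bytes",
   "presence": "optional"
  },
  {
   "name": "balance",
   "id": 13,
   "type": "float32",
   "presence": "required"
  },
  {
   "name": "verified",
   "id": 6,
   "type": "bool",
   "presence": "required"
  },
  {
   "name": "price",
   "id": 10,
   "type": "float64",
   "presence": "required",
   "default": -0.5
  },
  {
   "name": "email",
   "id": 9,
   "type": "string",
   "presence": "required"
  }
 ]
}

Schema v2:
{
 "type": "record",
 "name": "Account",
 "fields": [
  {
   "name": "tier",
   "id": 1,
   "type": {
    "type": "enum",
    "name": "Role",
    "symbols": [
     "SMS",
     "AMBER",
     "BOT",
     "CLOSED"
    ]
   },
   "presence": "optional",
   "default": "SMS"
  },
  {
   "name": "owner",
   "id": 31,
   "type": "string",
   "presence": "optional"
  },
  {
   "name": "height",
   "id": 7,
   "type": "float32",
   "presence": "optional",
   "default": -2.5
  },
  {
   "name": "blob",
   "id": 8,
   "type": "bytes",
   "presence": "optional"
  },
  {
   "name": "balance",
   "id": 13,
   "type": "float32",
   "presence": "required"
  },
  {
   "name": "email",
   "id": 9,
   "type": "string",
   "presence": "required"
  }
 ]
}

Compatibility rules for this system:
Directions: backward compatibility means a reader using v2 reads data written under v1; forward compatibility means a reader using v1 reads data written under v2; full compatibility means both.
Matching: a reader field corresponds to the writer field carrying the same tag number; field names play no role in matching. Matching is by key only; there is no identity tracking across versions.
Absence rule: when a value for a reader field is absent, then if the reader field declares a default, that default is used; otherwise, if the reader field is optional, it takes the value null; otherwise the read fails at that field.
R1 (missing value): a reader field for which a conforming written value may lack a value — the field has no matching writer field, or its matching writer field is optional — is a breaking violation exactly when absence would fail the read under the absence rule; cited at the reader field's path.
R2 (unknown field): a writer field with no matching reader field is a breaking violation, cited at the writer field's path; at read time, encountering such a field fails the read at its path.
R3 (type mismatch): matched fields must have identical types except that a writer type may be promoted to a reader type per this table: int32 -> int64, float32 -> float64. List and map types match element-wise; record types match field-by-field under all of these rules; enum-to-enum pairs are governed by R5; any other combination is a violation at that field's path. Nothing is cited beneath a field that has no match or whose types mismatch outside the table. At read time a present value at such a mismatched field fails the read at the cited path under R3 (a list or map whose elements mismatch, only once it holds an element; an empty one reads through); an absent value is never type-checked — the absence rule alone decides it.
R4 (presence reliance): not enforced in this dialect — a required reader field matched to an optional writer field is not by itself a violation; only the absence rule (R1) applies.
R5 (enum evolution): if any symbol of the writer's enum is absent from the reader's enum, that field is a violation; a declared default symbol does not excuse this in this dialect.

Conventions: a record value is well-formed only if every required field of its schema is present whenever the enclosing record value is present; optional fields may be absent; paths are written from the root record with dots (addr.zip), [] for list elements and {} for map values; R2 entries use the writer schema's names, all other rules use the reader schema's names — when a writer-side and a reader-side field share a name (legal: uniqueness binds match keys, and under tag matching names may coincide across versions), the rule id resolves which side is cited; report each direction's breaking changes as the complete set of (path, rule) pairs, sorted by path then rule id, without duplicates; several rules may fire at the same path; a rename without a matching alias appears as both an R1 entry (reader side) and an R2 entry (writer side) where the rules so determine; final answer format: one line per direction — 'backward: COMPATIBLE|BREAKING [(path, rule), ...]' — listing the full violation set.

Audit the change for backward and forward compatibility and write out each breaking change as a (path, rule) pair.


backward: BREAKING [(price, R2), (tier, R5), (verified, R2)]; forward: BREAKING [(owner, R2), (verified, R1)]

each type pair in Account: writer, then reader
backward for Account (reader v2, writer v1):
  writer optional, Role -> Role: reader tier maps from writer tier
  no writer field matches reader owner
  writer optional, float32 -> float32: reader height maps from writer height
  writer optional, bytes -> bytes: reader blob maps from writer blob
  writer required, float32 -> float32: reader balance maps from writer balance
  writer required, string -> string: reader email maps from writer email
  leftover writer field: verified
  leftover writer field: price
  rule R2 violated at price
  rule R5 violated at tier
  rule R2 violated at verified
  => 3 violation(s): backward is BREAKING for Account
forward for Account (reader v1, writer v2):
  writer optional, Role -> Role: reader tier maps from writer tier
  writer optional, float32 -> float32: reader height maps from writer height
  writer optional, bytes -> bytes: reader blob maps from writer blob
  writer required, float32 -> float32: reader balance maps from writer balance
  no writer field matches reader verified
  no writer field matches reader price
  writer required, string -> string: reader email maps from writer email
  leftover writer field: owner
  rule R2 violated at owner
  rule R1 violated at verified
  => 2 violation(s): forward is BREAKING for Account


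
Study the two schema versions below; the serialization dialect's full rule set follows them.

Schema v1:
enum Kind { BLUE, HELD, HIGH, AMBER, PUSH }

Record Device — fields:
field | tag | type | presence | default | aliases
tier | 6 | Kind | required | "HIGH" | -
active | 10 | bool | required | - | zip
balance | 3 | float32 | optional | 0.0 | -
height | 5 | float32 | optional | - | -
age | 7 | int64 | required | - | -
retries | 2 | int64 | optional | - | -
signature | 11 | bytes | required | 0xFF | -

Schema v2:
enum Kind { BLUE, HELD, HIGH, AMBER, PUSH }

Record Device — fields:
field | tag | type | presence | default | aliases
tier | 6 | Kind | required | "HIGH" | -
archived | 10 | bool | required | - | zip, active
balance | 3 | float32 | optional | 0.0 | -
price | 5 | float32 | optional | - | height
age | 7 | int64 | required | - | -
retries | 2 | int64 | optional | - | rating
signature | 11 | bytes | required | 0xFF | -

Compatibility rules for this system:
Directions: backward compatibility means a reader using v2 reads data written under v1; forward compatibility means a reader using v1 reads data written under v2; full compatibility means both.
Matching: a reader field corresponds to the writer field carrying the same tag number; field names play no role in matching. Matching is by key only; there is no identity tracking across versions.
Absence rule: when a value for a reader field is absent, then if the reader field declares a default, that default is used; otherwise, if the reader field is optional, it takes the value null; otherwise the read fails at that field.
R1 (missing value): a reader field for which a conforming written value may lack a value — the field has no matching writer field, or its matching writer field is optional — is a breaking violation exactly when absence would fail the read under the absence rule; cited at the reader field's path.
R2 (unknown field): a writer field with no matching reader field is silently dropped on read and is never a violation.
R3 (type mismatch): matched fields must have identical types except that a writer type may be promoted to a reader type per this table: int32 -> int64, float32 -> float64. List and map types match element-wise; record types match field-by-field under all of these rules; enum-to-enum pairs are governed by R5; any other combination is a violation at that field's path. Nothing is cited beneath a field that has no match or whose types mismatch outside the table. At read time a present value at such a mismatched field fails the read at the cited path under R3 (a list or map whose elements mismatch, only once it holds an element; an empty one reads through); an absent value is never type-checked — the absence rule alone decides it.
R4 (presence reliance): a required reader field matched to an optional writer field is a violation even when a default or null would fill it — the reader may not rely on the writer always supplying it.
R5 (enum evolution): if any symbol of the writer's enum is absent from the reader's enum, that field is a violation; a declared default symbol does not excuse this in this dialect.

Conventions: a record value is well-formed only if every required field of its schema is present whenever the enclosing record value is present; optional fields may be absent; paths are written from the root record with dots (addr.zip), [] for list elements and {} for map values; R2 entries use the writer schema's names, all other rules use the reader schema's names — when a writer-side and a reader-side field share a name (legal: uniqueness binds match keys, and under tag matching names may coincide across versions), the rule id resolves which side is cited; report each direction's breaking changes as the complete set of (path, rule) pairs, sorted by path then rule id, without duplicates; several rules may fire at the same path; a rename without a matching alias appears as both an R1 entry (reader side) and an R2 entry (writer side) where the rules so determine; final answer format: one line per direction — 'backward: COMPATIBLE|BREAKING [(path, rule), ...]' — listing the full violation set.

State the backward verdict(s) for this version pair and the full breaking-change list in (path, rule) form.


the writer's type comes first in each Device pair
backward on Device — v2 reading data written by v1:
  tier: Kind -> Kind, writer required; from tier
  archived: bool -> bool, writer required; from active
  balance: float32 -> float32, writer optional; from balance
  price: float32 -> float32, writer optional; from height
  age: int64 -> int64, writer required; from age
  retries: int64 -> int64, writer optional; from retries
  signature: bytes -> bytes, writer required; from signature
  => backward: COMPATIBLE
ruling out the remaining Device differences:
  renamed field height to price in record Device (alias height declared on the renamed field) -> inert for the asked Device verdict: nothing fires
  renamed field active to archived in record Device (alias active declared on the renamed field) -> inert for the asked Device verdict: nothing fires

backward: COMPATIBLE []


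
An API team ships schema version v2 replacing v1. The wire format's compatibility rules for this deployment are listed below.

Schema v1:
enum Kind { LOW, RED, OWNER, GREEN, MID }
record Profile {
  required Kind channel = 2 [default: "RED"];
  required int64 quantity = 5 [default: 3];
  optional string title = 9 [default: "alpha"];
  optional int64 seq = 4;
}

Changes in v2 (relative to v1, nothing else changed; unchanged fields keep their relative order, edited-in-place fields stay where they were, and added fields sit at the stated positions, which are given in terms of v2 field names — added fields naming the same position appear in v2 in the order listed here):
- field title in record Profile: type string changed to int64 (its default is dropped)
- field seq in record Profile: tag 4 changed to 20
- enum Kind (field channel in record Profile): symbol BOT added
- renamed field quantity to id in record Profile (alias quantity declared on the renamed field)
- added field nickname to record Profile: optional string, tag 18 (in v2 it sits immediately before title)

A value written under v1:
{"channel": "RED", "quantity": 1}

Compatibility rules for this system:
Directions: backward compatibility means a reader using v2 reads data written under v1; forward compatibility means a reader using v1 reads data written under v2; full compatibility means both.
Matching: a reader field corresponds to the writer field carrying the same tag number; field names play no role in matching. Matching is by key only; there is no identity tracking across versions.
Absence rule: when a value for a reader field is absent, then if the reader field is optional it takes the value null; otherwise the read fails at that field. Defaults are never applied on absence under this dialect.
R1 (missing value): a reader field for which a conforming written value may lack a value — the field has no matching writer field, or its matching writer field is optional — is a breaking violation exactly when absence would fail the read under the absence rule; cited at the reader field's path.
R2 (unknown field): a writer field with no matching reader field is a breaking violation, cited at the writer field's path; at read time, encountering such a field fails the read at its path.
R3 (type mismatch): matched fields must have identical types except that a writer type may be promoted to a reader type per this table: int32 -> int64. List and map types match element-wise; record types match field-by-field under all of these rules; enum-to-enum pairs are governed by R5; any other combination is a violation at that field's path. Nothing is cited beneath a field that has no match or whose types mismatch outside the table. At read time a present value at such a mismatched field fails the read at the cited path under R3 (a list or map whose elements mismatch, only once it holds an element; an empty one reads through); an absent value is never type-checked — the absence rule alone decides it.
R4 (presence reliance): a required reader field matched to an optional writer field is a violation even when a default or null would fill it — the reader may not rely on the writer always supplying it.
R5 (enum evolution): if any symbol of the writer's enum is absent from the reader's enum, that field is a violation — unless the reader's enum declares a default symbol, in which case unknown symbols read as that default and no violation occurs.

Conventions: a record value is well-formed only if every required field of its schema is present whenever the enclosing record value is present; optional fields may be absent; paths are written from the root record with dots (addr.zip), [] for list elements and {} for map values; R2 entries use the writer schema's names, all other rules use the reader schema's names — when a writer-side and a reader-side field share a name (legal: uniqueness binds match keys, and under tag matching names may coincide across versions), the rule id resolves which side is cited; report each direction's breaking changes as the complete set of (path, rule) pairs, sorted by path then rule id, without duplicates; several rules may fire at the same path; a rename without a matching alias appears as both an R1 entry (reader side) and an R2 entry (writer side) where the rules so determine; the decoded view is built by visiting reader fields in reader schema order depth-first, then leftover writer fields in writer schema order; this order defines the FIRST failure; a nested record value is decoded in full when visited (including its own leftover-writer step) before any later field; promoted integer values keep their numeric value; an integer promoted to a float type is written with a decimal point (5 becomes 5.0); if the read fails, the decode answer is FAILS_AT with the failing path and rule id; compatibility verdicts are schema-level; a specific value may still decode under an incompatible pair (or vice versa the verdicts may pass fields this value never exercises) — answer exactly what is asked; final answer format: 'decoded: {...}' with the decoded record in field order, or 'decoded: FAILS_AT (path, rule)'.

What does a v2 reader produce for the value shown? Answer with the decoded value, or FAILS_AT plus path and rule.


in Profile below, arrows point writer -> reader
migrating the Profile value to v2:
  channel := "RED"
  id := 1 (from writer quantity)
  nickname := null (absent, optional -> null)
  title := null (absent, optional -> null)
  seq := null (absent, optional -> null)
  => decoded: {"channel": "RED", "id": 1, "nickname": null, "title": null, "seq": null}
ruling out the remaining Profile differences:
  field title in record Profile: type string changed to int64 (its default is dropped) -> matters for Profile compatibility verdicts, not for this value's decode
  field seq in record Profile: tag 4 changed to 20 -> matters for Profile compatibility verdicts, not for this value's decode
  enum Kind (field channel in record Profile): symbol BOT added -> matters for Profile compatibility verdicts, not for this value's decode

decoded: {"channel": "RED", "id": 1, "nickname": null, "title": null, "seq": null}


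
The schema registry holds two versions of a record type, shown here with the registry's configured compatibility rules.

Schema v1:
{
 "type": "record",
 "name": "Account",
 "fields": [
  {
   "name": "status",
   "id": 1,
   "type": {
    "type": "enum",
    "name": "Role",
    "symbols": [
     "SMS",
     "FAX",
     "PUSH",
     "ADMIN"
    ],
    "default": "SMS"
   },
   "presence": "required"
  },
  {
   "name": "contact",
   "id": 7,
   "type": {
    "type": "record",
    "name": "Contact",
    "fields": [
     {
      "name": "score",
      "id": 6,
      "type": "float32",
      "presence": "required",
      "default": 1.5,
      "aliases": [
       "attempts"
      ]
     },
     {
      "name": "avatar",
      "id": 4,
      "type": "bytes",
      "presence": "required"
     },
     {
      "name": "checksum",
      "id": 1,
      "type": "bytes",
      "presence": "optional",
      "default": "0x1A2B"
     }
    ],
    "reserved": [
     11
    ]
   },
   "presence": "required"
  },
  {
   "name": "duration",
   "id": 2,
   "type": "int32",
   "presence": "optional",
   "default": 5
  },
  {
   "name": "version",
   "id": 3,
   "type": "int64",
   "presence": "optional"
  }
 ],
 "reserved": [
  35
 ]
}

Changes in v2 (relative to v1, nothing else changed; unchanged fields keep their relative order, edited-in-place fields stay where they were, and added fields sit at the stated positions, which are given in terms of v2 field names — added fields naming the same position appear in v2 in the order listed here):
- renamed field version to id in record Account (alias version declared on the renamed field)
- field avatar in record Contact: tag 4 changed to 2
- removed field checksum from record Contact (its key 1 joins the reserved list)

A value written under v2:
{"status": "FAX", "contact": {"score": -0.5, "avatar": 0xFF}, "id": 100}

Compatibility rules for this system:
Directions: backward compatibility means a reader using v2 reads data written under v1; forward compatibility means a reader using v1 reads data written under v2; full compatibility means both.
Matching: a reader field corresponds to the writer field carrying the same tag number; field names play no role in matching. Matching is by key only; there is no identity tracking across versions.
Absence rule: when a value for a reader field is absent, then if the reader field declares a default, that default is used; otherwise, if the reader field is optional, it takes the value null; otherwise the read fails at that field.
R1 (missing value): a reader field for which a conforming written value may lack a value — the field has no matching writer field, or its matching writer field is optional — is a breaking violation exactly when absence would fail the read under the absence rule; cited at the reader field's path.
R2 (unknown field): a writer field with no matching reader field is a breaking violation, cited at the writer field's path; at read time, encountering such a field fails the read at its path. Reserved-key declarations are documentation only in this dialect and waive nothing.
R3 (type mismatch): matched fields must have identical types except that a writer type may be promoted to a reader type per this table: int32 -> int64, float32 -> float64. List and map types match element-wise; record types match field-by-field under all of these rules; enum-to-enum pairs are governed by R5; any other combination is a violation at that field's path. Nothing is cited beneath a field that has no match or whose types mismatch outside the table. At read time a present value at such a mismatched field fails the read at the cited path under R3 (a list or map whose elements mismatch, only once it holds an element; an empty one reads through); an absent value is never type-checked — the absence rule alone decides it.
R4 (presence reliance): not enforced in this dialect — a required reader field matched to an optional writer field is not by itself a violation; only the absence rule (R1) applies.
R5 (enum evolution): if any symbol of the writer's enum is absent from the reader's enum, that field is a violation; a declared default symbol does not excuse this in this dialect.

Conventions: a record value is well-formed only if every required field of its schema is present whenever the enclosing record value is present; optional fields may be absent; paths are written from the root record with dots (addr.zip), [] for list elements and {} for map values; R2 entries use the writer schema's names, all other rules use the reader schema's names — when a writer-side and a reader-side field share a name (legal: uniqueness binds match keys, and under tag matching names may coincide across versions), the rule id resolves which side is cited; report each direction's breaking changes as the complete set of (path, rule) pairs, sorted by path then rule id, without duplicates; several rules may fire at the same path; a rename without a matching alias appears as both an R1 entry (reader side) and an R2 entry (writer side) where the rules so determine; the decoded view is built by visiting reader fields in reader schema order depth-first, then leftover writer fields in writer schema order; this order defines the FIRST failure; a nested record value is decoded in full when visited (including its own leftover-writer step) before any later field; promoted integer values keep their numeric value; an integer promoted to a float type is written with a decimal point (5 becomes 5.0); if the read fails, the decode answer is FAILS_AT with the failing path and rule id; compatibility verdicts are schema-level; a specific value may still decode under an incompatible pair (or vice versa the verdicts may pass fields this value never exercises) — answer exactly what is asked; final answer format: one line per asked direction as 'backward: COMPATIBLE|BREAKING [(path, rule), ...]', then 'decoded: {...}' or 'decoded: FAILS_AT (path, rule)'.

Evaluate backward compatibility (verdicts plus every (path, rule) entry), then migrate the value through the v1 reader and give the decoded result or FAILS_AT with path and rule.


backward: BREAKING [(contact.avatar, R1), (contact.avatar, R2), (contact.checksum, R2)]; decoded: FAILS_AT (contact.avatar, R1)

each type pair in Account: writer, then reader
backward on Account — v2 reading data written by v1:
  status: paired with writer status (Role -> Role; writer required)
  contact: paired with writer contact (Contact -> Contact; writer required)
  duration: paired with writer duration (int32 -> int32; writer optional)
  id: paired with writer version (int64 -> int64; writer optional)
  contact.score: paired with writer contact.score (float32 -> float32; writer required)
  no writer field matches reader contact.avatar
  leftover writer field: contact.avatar
  leftover writer field: contact.checksum
  rule R1 violated at contact.avatar
  rule R2 violated at contact.avatar
  rule R2 violated at contact.checksum
  => backward verdict for Account: BREAKING, 3 violation(s)
decode (reader v1):
  status := "FAX"
  contact.score := -0.5
  read fails at contact.avatar under R1 (no fill)
  => FAILS_AT (contact.avatar, R1)
remaining Account differences; none change what is asked:
  renamed field version to id in record Account (alias version declared on the renamed field) -> no rule fires on it in Account's dialect; the asked verdict holds


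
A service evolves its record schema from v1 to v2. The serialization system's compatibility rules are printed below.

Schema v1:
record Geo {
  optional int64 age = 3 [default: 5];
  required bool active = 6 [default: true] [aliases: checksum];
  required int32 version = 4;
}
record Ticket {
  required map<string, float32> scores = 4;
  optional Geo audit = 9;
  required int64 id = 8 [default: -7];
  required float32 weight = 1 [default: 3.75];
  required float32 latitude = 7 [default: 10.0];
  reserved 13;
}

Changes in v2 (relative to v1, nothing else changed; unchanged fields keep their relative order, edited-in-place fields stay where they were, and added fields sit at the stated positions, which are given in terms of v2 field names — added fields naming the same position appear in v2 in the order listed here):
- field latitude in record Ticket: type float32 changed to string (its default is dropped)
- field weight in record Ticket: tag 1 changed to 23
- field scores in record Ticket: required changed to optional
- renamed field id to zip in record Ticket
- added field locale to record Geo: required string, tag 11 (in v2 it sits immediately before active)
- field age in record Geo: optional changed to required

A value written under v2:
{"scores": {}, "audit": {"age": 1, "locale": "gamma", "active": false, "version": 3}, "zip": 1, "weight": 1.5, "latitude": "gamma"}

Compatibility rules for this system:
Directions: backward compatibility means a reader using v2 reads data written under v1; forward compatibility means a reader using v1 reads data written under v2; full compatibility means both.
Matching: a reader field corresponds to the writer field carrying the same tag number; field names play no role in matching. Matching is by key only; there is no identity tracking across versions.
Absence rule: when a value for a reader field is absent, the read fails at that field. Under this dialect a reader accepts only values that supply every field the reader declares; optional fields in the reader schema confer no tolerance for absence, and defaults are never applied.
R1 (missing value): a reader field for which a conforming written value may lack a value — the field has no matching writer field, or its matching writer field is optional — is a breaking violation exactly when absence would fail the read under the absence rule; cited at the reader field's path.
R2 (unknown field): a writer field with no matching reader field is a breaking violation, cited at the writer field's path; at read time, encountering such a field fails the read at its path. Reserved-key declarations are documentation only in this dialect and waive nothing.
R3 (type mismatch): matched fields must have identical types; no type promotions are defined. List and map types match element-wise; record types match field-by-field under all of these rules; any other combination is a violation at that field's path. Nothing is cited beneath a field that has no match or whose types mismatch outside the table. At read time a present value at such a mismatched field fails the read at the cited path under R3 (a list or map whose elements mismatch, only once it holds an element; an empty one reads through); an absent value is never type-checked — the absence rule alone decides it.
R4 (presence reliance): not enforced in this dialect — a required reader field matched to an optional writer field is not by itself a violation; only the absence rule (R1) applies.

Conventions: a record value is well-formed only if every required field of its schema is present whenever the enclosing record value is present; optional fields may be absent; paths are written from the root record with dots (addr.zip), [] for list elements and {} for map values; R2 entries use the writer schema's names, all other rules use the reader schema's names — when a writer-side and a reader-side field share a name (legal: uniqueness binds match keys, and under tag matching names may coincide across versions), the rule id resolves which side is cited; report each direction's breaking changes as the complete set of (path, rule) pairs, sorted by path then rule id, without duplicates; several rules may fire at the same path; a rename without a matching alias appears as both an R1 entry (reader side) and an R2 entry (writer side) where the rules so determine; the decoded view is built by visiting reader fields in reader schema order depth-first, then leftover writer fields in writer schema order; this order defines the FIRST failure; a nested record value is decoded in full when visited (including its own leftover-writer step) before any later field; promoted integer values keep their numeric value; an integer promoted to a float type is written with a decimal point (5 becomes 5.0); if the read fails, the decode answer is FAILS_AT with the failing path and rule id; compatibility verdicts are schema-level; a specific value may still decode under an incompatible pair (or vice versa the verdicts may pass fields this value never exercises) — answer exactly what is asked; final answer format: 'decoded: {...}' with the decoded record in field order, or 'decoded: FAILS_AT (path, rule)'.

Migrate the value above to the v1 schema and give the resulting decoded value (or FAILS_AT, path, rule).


the writer's type comes first in each Ticket pair
decoding the Ticket value with the v1 reader:
  scores := {}
  audit.age := 1
  audit.active := false
  audit.version := 3
  read fails at audit.locale under R2 (unknown field)
  => FAILS_AT (audit.locale, R2)
ruling out the remaining Ticket differences:
  field latitude in record Ticket: type float32 changed to string (its default is dropped) -> affects the rule determinations only; this particular Ticket value decodes identically
  field weight in record Ticket: tag 1 changed to 23 -> affects the rule determinations only; this particular Ticket value decodes identically
  field scores in record Ticket: required changed to optional -> affects the rule determinations only; this particular Ticket value decodes identically
  renamed field id to zip in record Ticket -> no rule fires on it and the decoded Ticket view is identical with or without it
  field age in record Geo: optional changed to required -> affects the rule determinations only; this particular Ticket value decodes identically

decoded: FAILS_AT (audit.locale, R2)


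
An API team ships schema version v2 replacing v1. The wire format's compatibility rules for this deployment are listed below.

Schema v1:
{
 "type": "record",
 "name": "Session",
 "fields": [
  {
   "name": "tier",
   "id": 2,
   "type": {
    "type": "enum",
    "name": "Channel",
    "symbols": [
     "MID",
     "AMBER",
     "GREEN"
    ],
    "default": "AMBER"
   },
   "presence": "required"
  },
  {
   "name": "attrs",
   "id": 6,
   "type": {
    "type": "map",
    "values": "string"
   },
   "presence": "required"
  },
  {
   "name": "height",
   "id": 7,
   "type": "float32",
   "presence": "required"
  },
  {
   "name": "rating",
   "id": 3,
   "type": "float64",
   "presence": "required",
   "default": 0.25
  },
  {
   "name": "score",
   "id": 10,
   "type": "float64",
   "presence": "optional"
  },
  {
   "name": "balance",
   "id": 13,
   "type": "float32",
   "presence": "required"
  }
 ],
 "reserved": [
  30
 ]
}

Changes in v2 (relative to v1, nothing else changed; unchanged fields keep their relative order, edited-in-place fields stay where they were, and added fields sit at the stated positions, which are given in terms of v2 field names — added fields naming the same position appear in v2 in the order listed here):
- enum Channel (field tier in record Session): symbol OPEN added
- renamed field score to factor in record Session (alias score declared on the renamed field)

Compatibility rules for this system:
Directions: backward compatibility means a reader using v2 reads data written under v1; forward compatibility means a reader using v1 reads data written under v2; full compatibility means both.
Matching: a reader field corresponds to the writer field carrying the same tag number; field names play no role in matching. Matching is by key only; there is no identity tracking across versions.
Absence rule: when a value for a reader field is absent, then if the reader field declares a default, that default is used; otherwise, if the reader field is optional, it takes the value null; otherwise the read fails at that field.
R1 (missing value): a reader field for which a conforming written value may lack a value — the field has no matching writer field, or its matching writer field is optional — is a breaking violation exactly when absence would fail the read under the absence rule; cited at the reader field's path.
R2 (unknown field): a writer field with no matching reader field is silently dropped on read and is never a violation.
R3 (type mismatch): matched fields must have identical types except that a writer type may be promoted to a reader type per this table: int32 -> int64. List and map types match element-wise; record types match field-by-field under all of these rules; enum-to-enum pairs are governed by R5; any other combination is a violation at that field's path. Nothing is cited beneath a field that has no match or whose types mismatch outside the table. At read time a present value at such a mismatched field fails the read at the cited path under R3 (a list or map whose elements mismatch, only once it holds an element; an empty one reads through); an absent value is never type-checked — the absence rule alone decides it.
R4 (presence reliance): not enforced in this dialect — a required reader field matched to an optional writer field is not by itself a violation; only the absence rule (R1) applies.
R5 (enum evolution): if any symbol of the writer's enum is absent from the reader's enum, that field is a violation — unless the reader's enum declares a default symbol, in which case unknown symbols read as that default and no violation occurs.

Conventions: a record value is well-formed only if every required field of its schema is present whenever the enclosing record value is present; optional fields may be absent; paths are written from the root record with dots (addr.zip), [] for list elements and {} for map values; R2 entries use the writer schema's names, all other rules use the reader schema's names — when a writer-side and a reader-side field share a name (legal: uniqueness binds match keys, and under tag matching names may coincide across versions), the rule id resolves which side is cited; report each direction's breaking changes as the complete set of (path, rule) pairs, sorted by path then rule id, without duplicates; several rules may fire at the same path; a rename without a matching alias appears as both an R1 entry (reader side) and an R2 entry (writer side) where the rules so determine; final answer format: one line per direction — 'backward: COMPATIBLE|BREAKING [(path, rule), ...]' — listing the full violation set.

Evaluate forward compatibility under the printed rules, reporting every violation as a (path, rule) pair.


forward: COMPATIBLE []

arrows below run writer -> reader for Session
checking forward for Session: reader v1 against writer v2:
  tier: Channel -> Channel, writer required; from tier
  attrs: map<string, string> -> map<string, string>, writer required; from attrs
  height: float32 -> float32, writer required; from height
  rating: float64 -> float64, writer required; from rating
  score: float64 -> float64, writer optional; from factor
  balance: float32 -> float32, writer required; from balance
  => forward verdict for Session: COMPATIBLE, no violations
checking off the Session differences that do not matter here:
  enum Channel (field tier in record Session): symbol OPEN added -> fires no rule on Session, leaving the asked answer as it is
  renamed field score to factor in record Session (alias score declared on the renamed field) -> fires no rule on Session, leaving the asked answer as it is
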